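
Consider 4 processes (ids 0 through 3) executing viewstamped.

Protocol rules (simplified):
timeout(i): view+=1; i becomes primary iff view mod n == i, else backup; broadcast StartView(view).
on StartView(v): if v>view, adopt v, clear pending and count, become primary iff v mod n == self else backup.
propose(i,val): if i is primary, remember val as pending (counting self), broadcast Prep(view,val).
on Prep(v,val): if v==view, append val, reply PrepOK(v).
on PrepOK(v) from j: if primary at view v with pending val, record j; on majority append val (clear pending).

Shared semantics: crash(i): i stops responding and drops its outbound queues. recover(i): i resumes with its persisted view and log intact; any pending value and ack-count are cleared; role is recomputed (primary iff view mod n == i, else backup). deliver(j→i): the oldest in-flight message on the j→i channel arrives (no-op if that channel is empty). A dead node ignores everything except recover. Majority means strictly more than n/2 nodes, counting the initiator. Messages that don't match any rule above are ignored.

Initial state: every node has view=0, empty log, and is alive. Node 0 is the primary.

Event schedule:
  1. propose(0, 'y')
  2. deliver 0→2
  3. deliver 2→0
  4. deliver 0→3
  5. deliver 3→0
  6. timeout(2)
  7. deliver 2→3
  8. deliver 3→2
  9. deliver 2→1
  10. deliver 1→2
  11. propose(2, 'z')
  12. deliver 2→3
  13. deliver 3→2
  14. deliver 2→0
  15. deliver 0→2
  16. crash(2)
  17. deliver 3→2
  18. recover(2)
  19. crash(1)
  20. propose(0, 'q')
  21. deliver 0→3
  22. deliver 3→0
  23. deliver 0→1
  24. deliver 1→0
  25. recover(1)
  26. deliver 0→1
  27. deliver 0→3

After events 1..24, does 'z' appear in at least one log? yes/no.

[1] propose(0,'y') → ∅
[2] deliver 0→2 → N2(back v0 [y])
[3] deliver 2→0 → ∅
[4] deliver 0→3 → N3(back v0 [y])
[5] deliver 3→0 → N0(prim v0 [y])
[6] timeout(2) → N2(back v1 [y])
[7] deliver 2→3 → N3(back v1 [y])
[8] deliver 3→2 → ∅
[9] deliver 2→1 → N1(prim v1 [-])
[10] deliver 1→2 → ∅
[11] propose(2,'z') → ∅
[12] deliver 2→3 → ∅
[13] deliver 3→2 → ∅
[14] deliver 2→0 → N0(back v1 [y])
[15] deliver 0→2 → ∅
[16] crash(2) → N2(✗back v1 [y])
[17] deliver 3→2 → ∅
[18] recover(2) → N2(back v1 [y])
[19] crash(1) → N1(✗prim v1 [-])
[20] propose(0,'q') → ∅
[21] deliver 0→3 → ∅
[22] deliver 3→0 → ∅
[23] deliver 0→1 → ∅
[24] deliver 1→0 → ∅

no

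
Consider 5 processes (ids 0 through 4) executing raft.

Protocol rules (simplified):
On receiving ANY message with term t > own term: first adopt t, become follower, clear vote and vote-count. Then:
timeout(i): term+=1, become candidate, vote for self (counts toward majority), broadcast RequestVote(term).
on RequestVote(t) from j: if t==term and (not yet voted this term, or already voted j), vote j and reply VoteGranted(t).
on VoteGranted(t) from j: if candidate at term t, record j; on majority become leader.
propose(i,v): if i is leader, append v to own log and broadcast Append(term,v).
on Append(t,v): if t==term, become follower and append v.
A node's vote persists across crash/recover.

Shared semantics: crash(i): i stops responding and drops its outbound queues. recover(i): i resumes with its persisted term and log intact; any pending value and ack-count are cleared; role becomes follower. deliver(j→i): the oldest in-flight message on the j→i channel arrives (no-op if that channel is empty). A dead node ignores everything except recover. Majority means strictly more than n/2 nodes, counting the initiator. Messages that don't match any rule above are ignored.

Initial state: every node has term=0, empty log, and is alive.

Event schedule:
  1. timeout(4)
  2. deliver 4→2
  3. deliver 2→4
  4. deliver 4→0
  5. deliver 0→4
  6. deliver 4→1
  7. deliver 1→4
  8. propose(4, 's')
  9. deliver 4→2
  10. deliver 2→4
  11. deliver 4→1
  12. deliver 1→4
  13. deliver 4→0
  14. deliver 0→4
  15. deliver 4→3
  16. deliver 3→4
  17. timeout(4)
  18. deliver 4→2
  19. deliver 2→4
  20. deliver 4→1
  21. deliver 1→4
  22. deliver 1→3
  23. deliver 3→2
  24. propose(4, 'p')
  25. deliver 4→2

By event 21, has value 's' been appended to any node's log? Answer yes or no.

[1] timeout(4) → N4(cand t1 [-])
[2] deliver 4→2 → N2(foll t1 [-])
[3] deliver 2→4 → ∅
[4] deliver 4→0 → N0(foll t1 [-])
[5] deliver 0→4 → N4(lead t1 [-])
[6] deliver 4→1 → N1(foll t1 [-])
[7] deliver 1→4 → ∅
[8] propose(4,'s') → N4(lead t1 [s])
[9] deliver 4→2 → N2(foll t1 [s])
[10] deliver 2→4 → ∅
[11] deliver 4→1 → N1(foll t1 [s])
[12] deliver 1→4 → ∅
[13] deliver 4→0 → N0(foll t1 [s])
[14] deliver 0→4 → ∅
[15] deliver 4→3 → N3(foll t1 [-])
[16] deliver 3→4 → ∅
[17] timeout(4) → N4(cand t2 [s])
[18] deliver 4→2 → N2(foll t2 [s])
[19] deliver 2→4 → ∅
[20] deliver 4→1 → N1(foll t2 [s])
[21] deliver 1→4 → N4(lead t2 [s])

yes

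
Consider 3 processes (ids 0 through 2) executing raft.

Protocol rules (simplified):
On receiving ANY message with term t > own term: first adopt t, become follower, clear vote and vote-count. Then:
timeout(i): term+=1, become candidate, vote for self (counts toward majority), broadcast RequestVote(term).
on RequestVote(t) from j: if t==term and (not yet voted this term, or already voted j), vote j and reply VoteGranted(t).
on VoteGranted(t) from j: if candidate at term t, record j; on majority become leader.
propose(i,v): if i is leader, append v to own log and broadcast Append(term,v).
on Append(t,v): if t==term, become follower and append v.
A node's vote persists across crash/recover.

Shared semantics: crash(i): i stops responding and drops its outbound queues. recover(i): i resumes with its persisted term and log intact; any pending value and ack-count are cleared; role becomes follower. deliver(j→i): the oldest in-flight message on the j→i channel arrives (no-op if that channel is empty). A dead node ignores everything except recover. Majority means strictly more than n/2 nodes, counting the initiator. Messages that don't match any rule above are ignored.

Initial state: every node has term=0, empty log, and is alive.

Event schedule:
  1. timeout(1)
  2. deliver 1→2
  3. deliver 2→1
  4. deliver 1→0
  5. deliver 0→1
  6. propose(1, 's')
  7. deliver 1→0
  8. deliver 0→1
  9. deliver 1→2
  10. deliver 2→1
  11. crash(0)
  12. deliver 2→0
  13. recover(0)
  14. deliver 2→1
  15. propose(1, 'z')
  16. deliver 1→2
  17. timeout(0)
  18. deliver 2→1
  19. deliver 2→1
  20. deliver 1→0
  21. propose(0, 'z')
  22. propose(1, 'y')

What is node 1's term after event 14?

1

after 1 — timeout(1): n1:cand/t1/[-]
after 2 — deliver 1→2: n2:foll/t1/[-]
after 3 — deliver 2→1: n1:lead/t1/[-]
after 4 — deliver 1→0: n0:foll/t1/[-]
after 5 — deliver 0→1: ·
after 6 — propose(1,'s'): n1:lead/t1/[s]
after 7 — deliver 1→0: n0:foll/t1/[s]
after 8 — deliver 0→1: ·
after 9 — deliver 1→2: n2:foll/t1/[s]
after 10 — deliver 2→1: ·
after 11 — crash(0): n0:✗foll/t1/[s]
after 12 — deliver 2→0: ·
after 13 — recover(0): n0:foll/t1/[s]
after 14 — deliver 2→1: ·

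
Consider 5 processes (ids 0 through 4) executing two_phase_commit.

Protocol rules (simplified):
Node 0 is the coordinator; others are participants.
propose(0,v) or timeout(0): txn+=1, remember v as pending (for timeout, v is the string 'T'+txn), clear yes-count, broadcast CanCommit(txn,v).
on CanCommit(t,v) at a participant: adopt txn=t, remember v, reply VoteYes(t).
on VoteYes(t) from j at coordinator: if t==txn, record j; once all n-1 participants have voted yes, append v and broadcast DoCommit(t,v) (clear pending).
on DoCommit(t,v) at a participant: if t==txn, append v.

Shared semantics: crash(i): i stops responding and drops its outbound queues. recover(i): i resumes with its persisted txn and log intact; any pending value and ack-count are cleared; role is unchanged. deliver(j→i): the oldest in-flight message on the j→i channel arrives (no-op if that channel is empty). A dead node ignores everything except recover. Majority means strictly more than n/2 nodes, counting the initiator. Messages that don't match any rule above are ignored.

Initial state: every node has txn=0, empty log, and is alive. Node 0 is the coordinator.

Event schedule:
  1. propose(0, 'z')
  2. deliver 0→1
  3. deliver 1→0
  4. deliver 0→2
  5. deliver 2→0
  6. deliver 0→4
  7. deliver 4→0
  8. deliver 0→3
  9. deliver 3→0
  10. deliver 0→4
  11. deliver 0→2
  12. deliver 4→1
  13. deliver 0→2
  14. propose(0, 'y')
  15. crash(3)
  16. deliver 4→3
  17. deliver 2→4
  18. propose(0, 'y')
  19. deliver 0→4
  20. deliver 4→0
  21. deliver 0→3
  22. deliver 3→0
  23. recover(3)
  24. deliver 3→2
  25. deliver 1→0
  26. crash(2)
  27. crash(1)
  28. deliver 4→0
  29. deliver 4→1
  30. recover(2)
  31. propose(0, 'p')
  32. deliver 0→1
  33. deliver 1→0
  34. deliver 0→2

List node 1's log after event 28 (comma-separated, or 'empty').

e1 propose(0,'z'): 0[coor,t=1,-]
e2 deliver 0→1: 1[part,t=1,-]
e3 deliver 1→0: ·
e4 deliver 0→2: 2[part,t=1,-]
e5 deliver 2→0: ·
e6 deliver 0→4: 4[part,t=1,-]
e7 deliver 4→0: ·
e8 deliver 0→3: 3[part,t=1,-]
e9 deliver 3→0: 0[coor,t=1,z]
e10 deliver 0→4: 4[part,t=1,z]
e11 deliver 0→2: 2[part,t=1,z]
e12 deliver 4→1: ·
e13 deliver 0→2: ·
e14 propose(0,'y'): 0[coor,t=2,z]
e15 crash(3): 3[✗part,t=1,-]
e16 deliver 4→3: ·
e17 deliver 2→4: ·
e18 propose(0,'y'): 0[coor,t=3,z]
e19 deliver 0→4: 4[part,t=2,z]
e20 deliver 4→0: ·
e21 deliver 0→3: ·
e22 deliver 3→0: ·
e23 recover(3): 3[part,t=1,-]
e24 deliver 3→2: ·
e25 deliver 1→0: ·
e26 crash(2): 2[✗part,t=1,z]
e27 crash(1): 1[✗part,t=1,-]
e28 deliver 4→0: ·

empty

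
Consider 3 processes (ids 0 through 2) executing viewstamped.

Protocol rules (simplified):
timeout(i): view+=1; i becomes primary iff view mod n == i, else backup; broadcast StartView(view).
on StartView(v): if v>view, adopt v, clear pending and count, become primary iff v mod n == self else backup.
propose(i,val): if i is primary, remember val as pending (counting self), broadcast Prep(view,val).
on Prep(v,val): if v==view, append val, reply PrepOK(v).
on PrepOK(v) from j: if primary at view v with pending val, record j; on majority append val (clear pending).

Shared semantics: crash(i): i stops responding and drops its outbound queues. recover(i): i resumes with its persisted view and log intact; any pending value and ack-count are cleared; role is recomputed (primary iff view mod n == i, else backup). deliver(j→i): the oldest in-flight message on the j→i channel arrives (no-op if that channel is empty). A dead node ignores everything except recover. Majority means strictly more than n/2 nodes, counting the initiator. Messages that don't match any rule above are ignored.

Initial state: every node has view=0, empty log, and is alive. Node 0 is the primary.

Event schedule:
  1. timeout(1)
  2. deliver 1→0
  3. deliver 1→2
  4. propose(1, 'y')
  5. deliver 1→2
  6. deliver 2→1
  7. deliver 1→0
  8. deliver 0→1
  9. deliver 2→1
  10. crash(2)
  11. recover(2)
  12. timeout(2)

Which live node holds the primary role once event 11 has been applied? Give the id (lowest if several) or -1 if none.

1. timeout(1):  <1:prim v1 ->
2. deliver 1→0:  <0:back v1 ->
3. deliver 1→2:  <2:back v1 ->
4. propose(1,'y'):  nop
5. deliver 1→2:  <2:back v1 y>
6. deliver 2→1:  <1:prim v1 y>
7. deliver 1→0:  <0:back v1 y>
8. deliver 0→1:  nop
9. deliver 2→1:  nop
10. crash(2):  <2:✗back v1 y>
11. recover(2):  <2:back v1 y>

1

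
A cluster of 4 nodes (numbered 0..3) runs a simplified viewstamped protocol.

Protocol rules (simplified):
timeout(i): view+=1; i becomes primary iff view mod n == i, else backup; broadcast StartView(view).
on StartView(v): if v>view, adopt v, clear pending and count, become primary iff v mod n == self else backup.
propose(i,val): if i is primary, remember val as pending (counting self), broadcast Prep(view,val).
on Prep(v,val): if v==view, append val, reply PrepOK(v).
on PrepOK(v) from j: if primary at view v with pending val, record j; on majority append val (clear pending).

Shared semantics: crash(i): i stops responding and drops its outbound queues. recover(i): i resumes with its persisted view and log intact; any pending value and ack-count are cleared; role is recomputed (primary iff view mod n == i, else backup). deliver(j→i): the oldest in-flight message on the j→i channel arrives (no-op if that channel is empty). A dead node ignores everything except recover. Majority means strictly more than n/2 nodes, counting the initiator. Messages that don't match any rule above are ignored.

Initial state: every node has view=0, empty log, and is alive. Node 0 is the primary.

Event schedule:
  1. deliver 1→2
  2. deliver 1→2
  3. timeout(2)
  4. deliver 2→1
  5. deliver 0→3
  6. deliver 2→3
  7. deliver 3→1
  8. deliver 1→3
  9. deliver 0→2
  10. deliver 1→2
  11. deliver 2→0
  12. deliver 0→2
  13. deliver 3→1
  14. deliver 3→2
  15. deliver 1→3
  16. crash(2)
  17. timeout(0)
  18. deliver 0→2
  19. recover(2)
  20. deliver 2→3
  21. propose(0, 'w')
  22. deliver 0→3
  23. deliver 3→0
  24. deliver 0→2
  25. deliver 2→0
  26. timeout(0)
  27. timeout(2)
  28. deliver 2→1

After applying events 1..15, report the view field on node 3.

1

step 1 deliver 1→2: —
step 2 deliver 1→2: —
step 3 timeout(2): 2={back,v=1,log=-}
step 4 deliver 2→1: 1={prim,v=1,log=-}
step 5 deliver 0→3: —
step 6 deliver 2→3: 3={back,v=1,log=-}
step 7 deliver 3→1: —
step 8 deliver 1→3: —
step 9 deliver 0→2: —
step 10 deliver 1→2: —
step 11 deliver 2→0: 0={back,v=1,log=-}
step 12 deliver 0→2: —
step 13 deliver 3→1: —
step 14 deliver 3→2: —
step 15 deliver 1→3: —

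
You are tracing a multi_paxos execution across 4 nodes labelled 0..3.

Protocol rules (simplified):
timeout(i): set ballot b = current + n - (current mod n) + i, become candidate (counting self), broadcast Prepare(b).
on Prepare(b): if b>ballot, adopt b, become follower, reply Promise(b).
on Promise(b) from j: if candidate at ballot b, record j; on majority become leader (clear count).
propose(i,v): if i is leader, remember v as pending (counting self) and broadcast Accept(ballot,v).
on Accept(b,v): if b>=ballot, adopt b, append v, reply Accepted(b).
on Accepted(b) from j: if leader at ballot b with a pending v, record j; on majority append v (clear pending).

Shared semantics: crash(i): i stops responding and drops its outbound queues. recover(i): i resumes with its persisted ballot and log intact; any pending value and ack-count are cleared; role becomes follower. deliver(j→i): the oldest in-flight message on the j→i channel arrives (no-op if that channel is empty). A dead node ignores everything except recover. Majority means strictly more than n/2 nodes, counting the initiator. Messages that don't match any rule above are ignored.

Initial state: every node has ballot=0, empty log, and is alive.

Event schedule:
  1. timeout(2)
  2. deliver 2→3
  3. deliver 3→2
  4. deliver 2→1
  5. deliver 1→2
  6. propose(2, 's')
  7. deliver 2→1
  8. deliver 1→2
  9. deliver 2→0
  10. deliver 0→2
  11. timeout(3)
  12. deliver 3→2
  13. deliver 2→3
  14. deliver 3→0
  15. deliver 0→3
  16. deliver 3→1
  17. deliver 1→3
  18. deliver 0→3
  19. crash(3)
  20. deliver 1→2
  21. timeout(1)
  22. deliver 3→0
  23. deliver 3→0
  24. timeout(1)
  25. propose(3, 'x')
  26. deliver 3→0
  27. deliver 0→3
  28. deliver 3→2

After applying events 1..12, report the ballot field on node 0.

e1 timeout(2): 2[cand,b=6,-]
e2 deliver 2→3: 3[foll,b=6,-]
e3 deliver 3→2: ·
e4 deliver 2→1: 1[foll,b=6,-]
e5 deliver 1→2: 2[lead,b=6,-]
e6 propose(2,'s'): ·
e7 deliver 2→1: 1[foll,b=6,s]
e8 deliver 1→2: ·
e9 deliver 2→0: 0[foll,b=6,-]
e10 deliver 0→2: ·
e11 timeout(3): 3[cand,b=11,-]
e12 deliver 3→2: 2[foll,b=11,-]

6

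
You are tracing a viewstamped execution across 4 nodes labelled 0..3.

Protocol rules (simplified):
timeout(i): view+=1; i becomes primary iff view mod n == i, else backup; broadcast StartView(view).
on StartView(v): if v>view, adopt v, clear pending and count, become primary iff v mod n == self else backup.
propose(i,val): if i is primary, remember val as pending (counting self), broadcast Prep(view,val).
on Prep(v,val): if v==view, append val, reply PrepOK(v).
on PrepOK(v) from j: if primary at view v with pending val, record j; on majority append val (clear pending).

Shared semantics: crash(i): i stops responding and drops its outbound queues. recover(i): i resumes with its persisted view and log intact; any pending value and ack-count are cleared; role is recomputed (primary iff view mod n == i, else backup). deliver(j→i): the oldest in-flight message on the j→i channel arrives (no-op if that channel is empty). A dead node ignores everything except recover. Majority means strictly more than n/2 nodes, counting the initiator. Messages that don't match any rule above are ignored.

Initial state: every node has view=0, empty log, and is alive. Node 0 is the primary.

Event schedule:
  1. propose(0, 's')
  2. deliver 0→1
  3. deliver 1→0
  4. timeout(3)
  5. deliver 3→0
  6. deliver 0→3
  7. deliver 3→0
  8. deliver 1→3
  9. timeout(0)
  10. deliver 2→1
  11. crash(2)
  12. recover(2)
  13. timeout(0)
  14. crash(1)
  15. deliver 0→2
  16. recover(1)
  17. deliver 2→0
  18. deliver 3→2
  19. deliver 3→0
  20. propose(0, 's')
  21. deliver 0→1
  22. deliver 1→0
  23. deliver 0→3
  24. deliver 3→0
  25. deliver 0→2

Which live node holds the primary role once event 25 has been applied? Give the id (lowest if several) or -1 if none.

2

after 1 — propose(0,'s'): ·
after 2 — deliver 0→1: n1:back/v0/[s]
after 3 — deliver 1→0: ·
after 4 — timeout(3): n3:back/v1/[-]
after 5 — deliver 3→0: n0:back/v1/[-]
after 6 — deliver 0→3: ·
after 7 — deliver 3→0: ·
after 8 — deliver 1→3: ·
after 9 — timeout(0): n0:back/v2/[-]
after 10 — deliver 2→1: ·
after 11 — crash(2): n2:✗back/v0/[-]
after 12 — recover(2): n2:back/v0/[-]
after 13 — timeout(0): n0:back/v3/[-]
after 14 — crash(1): n1:✗back/v0/[s]
after 15 — deliver 0→2: n2:back/v0/[s]
after 16 — recover(1): n1:back/v0/[s]
after 17 — deliver 2→0: ·
after 18 — deliver 3→2: n2:back/v1/[s]
after 19 — deliver 3→0: ·
after 20 — propose(0,'s'): ·
after 21 — deliver 0→1: n1:back/v2/[s]
after 22 — deliver 1→0: ·
after 23 — deliver 0→3: n3:back/v2/[-]
after 24 — deliver 3→0: ·
after 25 — deliver 0→2: n2:prim/v2/[s]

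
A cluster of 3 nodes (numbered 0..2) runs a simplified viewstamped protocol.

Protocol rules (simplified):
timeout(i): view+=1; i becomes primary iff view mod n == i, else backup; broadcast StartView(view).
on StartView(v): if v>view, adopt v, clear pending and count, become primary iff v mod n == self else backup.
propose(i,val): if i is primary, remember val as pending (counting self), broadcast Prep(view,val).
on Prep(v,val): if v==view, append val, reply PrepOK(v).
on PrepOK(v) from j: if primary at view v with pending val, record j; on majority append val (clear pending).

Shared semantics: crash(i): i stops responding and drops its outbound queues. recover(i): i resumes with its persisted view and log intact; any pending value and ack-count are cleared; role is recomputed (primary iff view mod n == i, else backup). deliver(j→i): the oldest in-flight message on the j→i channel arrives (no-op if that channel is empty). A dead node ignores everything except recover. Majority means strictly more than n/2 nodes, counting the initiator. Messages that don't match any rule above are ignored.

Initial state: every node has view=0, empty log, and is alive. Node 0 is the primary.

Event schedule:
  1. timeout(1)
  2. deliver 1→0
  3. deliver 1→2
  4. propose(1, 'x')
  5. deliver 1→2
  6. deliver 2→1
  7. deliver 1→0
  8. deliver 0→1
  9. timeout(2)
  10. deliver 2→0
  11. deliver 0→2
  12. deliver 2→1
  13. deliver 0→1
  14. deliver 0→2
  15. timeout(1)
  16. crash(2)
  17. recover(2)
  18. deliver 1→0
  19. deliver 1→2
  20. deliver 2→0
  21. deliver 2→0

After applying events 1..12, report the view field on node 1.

step 1 timeout(1): 1={prim,v=1,log=-}
step 2 deliver 1→0: 0={back,v=1,log=-}
step 3 deliver 1→2: 2={back,v=1,log=-}
step 4 propose(1,'x'): —
step 5 deliver 1→2: 2={back,v=1,log=x}
step 6 deliver 2→1: 1={prim,v=1,log=x}
step 7 deliver 1→0: 0={back,v=1,log=x}
step 8 deliver 0→1: —
step 9 timeout(2): 2={prim,v=2,log=x}
step 10 deliver 2→0: 0={back,v=2,log=x}
step 11 deliver 0→2: —
step 12 deliver 2→1: 1={back,v=2,log=x}

2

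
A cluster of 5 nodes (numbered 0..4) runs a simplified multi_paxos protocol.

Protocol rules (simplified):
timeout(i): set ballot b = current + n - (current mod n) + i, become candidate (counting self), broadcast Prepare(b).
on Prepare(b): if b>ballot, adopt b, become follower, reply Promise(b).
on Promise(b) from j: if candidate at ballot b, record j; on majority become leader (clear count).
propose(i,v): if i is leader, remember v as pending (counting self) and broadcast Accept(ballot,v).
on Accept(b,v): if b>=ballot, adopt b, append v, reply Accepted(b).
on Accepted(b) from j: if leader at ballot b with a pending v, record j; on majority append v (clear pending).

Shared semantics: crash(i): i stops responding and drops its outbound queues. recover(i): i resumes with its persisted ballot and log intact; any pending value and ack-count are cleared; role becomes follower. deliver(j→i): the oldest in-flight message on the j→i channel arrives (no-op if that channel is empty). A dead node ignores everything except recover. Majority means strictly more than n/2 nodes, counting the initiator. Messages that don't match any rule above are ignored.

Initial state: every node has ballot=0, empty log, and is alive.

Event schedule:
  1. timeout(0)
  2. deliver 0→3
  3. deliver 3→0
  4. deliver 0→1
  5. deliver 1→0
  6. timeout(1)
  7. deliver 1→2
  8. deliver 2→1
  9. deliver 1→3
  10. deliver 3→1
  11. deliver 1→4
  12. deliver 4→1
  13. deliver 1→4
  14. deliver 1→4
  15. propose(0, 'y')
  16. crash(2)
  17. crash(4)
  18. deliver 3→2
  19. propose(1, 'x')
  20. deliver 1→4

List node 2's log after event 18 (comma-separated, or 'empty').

[1] timeout(0) → N0(cand b5 [-])
[2] deliver 0→3 → N3(foll b5 [-])
[3] deliver 3→0 → ∅
[4] deliver 0→1 → N1(foll b5 [-])
[5] deliver 1→0 → N0(lead b5 [-])
[6] timeout(1) → N1(cand b11 [-])
[7] deliver 1→2 → N2(foll b11 [-])
[8] deliver 2→1 → ∅
[9] deliver 1→3 → N3(foll b11 [-])
[10] deliver 3→1 → N1(lead b11 [-])
[11] deliver 1→4 → N4(foll b11 [-])
[12] deliver 4→1 → ∅
[13] deliver 1→4 → ∅
[14] deliver 1→4 → ∅
[15] propose(0,'y') → ∅
[16] crash(2) → N2(✗foll b11 [-])
[17] crash(4) → N4(✗foll b11 [-])
[18] deliver 3→2 → ∅

empty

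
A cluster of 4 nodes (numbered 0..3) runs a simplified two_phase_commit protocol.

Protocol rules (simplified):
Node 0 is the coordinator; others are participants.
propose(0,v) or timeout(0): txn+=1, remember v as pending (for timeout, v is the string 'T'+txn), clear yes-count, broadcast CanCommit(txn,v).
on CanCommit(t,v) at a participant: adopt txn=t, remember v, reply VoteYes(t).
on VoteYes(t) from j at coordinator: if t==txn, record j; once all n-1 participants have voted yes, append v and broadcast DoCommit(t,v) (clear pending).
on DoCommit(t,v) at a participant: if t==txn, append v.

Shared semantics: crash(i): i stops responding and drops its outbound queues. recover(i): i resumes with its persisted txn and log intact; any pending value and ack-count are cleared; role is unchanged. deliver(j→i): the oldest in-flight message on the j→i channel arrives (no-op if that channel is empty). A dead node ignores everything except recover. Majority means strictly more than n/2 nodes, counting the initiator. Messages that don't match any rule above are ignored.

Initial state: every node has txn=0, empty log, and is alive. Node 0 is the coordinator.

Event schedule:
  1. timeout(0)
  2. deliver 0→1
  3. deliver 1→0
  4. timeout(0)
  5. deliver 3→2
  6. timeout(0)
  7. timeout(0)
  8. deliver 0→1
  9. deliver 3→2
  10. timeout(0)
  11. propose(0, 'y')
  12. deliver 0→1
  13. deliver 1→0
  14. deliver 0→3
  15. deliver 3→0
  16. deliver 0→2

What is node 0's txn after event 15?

6

after 1 — timeout(0): n0:coor/t1/[-]
after 2 — deliver 0→1: n1:part/t1/[-]
after 3 — deliver 1→0: ·
after 4 — timeout(0): n0:coor/t2/[-]
after 5 — deliver 3→2: ·
after 6 — timeout(0): n0:coor/t3/[-]
after 7 — timeout(0): n0:coor/t4/[-]
after 8 — deliver 0→1: n1:part/t2/[-]
after 9 — deliver 3→2: ·
after 10 — timeout(0): n0:coor/t5/[-]
after 11 — propose(0,'y'): n0:coor/t6/[-]
after 12 — deliver 0→1: n1:part/t3/[-]
after 13 — deliver 1→0: ·
after 14 — deliver 0→3: n3:part/t1/[-]
after 15 — deliver 3→0: ·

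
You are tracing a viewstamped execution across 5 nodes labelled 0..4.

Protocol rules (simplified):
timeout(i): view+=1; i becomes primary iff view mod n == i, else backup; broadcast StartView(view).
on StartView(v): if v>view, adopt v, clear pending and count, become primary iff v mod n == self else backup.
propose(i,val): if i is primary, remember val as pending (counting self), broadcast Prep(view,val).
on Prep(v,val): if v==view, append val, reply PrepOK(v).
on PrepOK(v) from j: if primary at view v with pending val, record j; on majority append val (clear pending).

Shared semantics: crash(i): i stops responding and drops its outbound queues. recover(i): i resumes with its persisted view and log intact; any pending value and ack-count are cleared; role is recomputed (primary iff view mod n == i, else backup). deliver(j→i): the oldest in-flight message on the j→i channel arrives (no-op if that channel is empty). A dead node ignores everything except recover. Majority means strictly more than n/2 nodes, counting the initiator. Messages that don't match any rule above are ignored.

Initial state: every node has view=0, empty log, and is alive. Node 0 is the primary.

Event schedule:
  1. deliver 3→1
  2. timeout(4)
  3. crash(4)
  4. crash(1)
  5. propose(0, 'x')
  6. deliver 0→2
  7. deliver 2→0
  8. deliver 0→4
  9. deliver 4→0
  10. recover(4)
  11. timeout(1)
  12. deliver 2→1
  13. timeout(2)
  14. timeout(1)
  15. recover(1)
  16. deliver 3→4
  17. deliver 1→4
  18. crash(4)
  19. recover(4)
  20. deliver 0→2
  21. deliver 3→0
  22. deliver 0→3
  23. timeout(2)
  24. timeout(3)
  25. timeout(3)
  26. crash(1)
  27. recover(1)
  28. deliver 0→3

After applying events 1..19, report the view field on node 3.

0

step 1 deliver 3→1: —
step 2 timeout(4): 4={back,v=1,log=-}
step 3 crash(4): 4={✗back,v=1,log=-}
step 4 crash(1): 1={✗back,v=0,log=-}
step 5 propose(0,'x'): —
step 6 deliver 0→2: 2={back,v=0,log=x}
step 7 deliver 2→0: —
step 8 deliver 0→4: —
step 9 deliver 4→0: —
step 10 recover(4): 4={back,v=1,log=-}
step 11 timeout(1): —
step 12 deliver 2→1: —
step 13 timeout(2): 2={back,v=1,log=x}
step 14 timeout(1): —
step 15 recover(1): 1={back,v=0,log=-}
step 16 deliver 3→4: —
step 17 deliver 1→4: —
step 18 crash(4): 4={✗back,v=1,log=-}
step 19 recover(4): 4={back,v=1,log=-}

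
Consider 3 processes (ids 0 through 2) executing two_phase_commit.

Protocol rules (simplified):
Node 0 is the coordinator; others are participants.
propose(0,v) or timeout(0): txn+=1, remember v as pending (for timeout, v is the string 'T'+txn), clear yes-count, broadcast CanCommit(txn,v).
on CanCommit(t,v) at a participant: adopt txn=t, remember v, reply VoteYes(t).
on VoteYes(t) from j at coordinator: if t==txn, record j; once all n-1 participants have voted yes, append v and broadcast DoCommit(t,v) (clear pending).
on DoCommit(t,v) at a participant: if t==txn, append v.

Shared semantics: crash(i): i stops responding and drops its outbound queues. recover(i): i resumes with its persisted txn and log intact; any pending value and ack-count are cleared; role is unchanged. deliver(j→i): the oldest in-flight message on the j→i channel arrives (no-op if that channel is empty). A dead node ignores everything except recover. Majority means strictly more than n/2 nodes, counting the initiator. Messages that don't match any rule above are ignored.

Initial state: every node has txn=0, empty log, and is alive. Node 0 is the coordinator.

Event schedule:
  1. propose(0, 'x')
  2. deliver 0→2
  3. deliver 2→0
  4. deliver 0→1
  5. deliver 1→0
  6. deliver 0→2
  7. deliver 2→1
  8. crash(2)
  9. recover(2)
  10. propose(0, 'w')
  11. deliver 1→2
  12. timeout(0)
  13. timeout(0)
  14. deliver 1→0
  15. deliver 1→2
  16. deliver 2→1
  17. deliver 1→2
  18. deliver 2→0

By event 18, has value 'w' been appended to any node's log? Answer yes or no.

no

step 1 propose(0,'x'): 0={coor,t=1,log=-}
step 2 deliver 0→2: 2={part,t=1,log=-}
step 3 deliver 2→0: —
step 4 deliver 0→1: 1={part,t=1,log=-}
step 5 deliver 1→0: 0={coor,t=1,log=x}
step 6 deliver 0→2: 2={part,t=1,log=x}
step 7 deliver 2→1: —
step 8 crash(2): 2={✗part,t=1,log=x}
step 9 recover(2): 2={part,t=1,log=x}
step 10 propose(0,'w'): 0={coor,t=2,log=x}
step 11 deliver 1→2: —
step 12 timeout(0): 0={coor,t=3,log=x}
step 13 timeout(0): 0={coor,t=4,log=x}
step 14 deliver 1→0: —
step 15 deliver 1→2: —
step 16 deliver 2→1: —
step 17 deliver 1→2: —
step 18 deliver 2→0: —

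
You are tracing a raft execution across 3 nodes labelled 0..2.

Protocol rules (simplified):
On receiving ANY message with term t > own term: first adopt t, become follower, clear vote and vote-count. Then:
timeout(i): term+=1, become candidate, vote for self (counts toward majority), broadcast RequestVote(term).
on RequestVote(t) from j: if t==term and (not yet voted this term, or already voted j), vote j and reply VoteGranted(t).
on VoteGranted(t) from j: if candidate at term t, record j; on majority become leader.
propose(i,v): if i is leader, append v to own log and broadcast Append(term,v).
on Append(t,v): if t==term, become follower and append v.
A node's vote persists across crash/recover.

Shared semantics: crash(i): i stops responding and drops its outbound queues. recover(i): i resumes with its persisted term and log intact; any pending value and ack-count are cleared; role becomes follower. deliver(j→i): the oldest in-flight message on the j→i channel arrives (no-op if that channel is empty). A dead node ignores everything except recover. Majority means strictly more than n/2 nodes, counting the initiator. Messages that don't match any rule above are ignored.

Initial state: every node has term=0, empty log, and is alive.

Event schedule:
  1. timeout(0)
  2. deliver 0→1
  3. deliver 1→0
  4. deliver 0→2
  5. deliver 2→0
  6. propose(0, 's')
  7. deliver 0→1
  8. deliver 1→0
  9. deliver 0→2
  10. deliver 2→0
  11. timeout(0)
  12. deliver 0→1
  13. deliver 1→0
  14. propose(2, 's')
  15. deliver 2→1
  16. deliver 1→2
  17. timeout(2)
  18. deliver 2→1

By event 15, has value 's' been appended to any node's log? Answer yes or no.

e1 timeout(0): 0[cand,t=1,-]
e2 deliver 0→1: 1[foll,t=1,-]
e3 deliver 1→0: 0[lead,t=1,-]
e4 deliver 0→2: 2[foll,t=1,-]
e5 deliver 2→0: ·
e6 propose(0,'s'): 0[lead,t=1,s]
e7 deliver 0→1: 1[foll,t=1,s]
e8 deliver 1→0: ·
e9 deliver 0→2: 2[foll,t=1,s]
e10 deliver 2→0: ·
e11 timeout(0): 0[cand,t=2,s]
e12 deliver 0→1: 1[foll,t=2,s]
e13 deliver 1→0: 0[lead,t=2,s]
e14 propose(2,'s'): ·
e15 deliver 2→1: ·

yes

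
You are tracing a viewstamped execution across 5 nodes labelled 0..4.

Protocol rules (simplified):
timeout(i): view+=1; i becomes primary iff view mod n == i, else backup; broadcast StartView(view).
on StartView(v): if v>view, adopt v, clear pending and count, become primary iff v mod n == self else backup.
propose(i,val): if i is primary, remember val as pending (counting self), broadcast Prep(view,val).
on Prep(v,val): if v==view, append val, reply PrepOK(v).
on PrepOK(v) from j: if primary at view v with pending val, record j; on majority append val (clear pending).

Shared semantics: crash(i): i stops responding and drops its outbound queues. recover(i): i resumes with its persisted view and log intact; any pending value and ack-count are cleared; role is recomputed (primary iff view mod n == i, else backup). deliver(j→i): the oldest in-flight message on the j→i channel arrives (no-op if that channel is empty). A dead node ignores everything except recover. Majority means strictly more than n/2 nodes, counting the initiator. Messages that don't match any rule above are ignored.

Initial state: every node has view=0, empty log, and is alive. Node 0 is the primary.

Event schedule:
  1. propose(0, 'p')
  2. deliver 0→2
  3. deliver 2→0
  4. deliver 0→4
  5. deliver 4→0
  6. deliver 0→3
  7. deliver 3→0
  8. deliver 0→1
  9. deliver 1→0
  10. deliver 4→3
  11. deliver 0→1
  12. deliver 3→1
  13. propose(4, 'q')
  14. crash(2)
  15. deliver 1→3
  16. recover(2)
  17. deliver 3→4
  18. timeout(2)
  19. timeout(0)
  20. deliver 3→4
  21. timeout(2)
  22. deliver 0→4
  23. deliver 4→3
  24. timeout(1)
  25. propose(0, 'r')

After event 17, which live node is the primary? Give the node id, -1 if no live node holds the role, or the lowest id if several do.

0

after 1 — propose(0,'p'): ·
after 2 — deliver 0→2: n2:back/v0/[p]
after 3 — deliver 2→0: ·
after 4 — deliver 0→4: n4:back/v0/[p]
after 5 — deliver 4→0: n0:prim/v0/[p]
after 6 — deliver 0→3: n3:back/v0/[p]
after 7 — deliver 3→0: ·
after 8 — deliver 0→1: n1:back/v0/[p]
after 9 — deliver 1→0: ·
after 10 — deliver 4→3: ·
after 11 — deliver 0→1: ·
after 12 — deliver 3→1: ·
after 13 — propose(4,'q'): ·
after 14 — crash(2): n2:✗back/v0/[p]
after 15 — deliver 1→3: ·
after 16 — recover(2): n2:back/v0/[p]
after 17 — deliver 3→4: ·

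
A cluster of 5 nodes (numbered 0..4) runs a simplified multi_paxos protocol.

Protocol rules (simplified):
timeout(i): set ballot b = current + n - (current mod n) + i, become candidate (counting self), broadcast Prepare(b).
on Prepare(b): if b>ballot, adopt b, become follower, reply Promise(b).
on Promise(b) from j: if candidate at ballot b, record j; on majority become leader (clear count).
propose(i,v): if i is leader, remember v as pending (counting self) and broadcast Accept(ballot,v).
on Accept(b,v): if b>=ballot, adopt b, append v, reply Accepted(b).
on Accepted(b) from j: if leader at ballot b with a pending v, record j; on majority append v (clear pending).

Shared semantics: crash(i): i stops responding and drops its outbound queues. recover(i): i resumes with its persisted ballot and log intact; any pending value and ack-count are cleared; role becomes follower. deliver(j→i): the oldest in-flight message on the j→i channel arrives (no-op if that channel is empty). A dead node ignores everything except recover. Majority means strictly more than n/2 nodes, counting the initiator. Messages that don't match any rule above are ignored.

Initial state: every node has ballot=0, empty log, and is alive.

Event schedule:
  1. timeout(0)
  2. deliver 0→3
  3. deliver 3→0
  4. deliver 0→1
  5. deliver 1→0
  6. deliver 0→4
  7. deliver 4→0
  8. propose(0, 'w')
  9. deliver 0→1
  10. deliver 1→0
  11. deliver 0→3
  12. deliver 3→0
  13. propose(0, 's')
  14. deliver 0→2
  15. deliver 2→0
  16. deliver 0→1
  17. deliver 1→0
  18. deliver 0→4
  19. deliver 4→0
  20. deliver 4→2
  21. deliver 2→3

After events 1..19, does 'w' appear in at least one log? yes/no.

yes

[1] timeout(0) → N0(cand b5 [-])
[2] deliver 0→3 → N3(foll b5 [-])
[3] deliver 3→0 → ∅
[4] deliver 0→1 → N1(foll b5 [-])
[5] deliver 1→0 → N0(lead b5 [-])
[6] deliver 0→4 → N4(foll b5 [-])
[7] deliver 4→0 → ∅
[8] propose(0,'w') → ∅
[9] deliver 0→1 → N1(foll b5 [w])
[10] deliver 1→0 → ∅
[11] deliver 0→3 → N3(foll b5 [w])
[12] deliver 3→0 → N0(lead b5 [w])
[13] propose(0,'s') → ∅
[14] deliver 0→2 → N2(foll b5 [-])
[15] deliver 2→0 → ∅
[16] deliver 0→1 → N1(foll b5 [w,s])
[17] deliver 1→0 → ∅
[18] deliver 0→4 → N4(foll b5 [w])
[19] deliver 4→0 → N0(lead b5 [w,s])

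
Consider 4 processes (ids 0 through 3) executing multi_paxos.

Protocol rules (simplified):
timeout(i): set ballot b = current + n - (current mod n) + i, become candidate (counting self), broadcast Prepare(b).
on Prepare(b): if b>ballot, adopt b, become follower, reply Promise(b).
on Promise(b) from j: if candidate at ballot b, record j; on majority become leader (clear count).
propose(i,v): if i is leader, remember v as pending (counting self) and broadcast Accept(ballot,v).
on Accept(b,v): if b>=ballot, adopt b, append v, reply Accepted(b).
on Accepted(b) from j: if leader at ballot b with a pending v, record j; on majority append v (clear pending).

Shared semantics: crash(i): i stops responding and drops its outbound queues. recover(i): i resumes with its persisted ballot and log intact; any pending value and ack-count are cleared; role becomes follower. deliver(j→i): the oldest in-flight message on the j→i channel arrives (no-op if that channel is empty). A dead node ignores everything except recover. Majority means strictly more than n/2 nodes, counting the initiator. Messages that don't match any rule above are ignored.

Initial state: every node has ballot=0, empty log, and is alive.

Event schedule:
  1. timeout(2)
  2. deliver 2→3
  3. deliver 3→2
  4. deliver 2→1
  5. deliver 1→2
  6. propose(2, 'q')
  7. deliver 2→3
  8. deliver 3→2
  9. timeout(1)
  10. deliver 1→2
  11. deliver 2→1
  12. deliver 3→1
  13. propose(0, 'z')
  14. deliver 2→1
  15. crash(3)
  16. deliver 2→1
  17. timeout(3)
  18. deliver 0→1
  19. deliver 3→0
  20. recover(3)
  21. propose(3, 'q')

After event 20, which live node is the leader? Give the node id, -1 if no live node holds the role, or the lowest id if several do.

[1] timeout(2) → N2(cand b6 [-])
[2] deliver 2→3 → N3(foll b6 [-])
[3] deliver 3→2 → ∅
[4] deliver 2→1 → N1(foll b6 [-])
[5] deliver 1→2 → N2(lead b6 [-])
[6] propose(2,'q') → ∅
[7] deliver 2→3 → N3(foll b6 [q])
[8] deliver 3→2 → ∅
[9] timeout(1) → N1(cand b9 [-])
[10] deliver 1→2 → N2(foll b9 [-])
[11] deliver 2→1 → ∅
[12] deliver 3→1 → ∅
[13] propose(0,'z') → ∅
[14] deliver 2→1 → ∅
[15] crash(3) → N3(✗foll b6 [q])
[16] deliver 2→1 → ∅
[17] timeout(3) → ∅
[18] deliver 0→1 → ∅
[19] deliver 3→0 → ∅
[20] recover(3) → N3(foll b6 [q])

-1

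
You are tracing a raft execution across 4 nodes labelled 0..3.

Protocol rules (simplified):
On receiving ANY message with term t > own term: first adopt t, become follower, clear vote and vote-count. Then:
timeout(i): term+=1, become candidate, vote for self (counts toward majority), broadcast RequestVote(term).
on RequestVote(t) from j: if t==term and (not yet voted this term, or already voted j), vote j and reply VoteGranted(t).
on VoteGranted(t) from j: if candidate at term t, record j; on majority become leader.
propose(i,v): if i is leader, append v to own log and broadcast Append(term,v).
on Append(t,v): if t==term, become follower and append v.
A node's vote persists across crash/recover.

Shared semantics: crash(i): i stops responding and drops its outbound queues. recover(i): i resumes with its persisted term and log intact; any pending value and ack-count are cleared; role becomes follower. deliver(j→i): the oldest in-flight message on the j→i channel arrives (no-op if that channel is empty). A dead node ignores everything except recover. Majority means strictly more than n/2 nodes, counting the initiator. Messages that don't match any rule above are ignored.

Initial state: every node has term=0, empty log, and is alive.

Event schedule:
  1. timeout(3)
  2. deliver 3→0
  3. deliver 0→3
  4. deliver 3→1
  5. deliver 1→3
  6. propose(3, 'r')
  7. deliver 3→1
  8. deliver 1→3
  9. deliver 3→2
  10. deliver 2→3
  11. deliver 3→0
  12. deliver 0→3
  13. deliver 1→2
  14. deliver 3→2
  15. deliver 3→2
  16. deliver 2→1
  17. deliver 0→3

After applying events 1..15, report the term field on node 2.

1

e1 timeout(3): 3[cand,t=1,-]
e2 deliver 3→0: 0[foll,t=1,-]
e3 deliver 0→3: ·
e4 deliver 3→1: 1[foll,t=1,-]
e5 deliver 1→3: 3[lead,t=1,-]
e6 propose(3,'r'): 3[lead,t=1,r]
e7 deliver 3→1: 1[foll,t=1,r]
e8 deliver 1→3: ·
e9 deliver 3→2: 2[foll,t=1,-]
e10 deliver 2→3: ·
e11 deliver 3→0: 0[foll,t=1,r]
e12 deliver 0→3: ·
e13 deliver 1→2: ·
e14 deliver 3→2: 2[foll,t=1,r]
e15 deliver 3→2: ·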